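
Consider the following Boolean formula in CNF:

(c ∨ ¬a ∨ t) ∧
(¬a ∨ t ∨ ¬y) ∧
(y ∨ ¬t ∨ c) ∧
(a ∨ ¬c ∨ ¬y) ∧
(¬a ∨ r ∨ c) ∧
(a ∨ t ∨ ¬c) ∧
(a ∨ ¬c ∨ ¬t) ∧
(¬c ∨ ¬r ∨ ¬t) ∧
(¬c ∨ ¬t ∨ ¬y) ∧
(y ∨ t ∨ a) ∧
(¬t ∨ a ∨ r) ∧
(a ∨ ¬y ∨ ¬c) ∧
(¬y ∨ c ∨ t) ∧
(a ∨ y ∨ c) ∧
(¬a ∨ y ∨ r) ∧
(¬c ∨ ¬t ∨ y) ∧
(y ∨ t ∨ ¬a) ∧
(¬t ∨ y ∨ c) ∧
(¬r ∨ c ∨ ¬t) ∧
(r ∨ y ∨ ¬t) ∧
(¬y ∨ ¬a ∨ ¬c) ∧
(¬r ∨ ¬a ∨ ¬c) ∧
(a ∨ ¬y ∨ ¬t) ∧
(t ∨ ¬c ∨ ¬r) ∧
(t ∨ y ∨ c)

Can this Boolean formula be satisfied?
No

No, the formula is not satisfiable.

No assignment of truth values to the variables can make all 25 clauses true simultaneously.

The formula is UNSAT (unsatisfiable).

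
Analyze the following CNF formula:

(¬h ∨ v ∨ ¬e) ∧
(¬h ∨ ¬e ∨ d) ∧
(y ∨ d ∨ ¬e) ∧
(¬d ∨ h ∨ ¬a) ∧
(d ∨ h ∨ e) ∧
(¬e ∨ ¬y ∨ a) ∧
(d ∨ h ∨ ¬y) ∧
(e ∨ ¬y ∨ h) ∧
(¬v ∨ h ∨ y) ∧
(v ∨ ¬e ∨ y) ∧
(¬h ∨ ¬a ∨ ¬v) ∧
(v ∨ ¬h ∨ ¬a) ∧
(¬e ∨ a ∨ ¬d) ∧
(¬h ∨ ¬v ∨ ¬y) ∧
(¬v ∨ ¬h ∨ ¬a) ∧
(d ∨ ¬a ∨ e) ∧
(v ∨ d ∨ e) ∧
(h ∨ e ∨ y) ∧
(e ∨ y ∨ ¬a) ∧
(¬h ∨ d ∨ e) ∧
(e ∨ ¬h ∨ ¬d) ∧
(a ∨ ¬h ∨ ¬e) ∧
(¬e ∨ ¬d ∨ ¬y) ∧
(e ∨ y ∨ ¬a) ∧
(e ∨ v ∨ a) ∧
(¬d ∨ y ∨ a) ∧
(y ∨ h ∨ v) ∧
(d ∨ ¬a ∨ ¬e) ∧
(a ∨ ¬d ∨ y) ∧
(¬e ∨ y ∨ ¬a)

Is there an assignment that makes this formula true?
No

No, the formula is not satisfiable.

No assignment of truth values to the variables can make all 30 clauses true simultaneously.

The formula is UNSAT (unsatisfiable).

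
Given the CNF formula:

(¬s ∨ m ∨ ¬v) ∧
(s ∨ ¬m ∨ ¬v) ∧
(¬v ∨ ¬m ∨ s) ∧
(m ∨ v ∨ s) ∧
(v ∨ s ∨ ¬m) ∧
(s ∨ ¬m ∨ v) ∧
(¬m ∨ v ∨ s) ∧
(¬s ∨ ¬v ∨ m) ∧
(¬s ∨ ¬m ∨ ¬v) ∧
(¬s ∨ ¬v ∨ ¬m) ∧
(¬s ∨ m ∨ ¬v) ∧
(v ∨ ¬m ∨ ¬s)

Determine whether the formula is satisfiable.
Yes

Yes, the formula is satisfiable.

One satisfying assignment is: v=True, m=False, s=False

Verification: With this assignment, all 12 clauses evaluate to true.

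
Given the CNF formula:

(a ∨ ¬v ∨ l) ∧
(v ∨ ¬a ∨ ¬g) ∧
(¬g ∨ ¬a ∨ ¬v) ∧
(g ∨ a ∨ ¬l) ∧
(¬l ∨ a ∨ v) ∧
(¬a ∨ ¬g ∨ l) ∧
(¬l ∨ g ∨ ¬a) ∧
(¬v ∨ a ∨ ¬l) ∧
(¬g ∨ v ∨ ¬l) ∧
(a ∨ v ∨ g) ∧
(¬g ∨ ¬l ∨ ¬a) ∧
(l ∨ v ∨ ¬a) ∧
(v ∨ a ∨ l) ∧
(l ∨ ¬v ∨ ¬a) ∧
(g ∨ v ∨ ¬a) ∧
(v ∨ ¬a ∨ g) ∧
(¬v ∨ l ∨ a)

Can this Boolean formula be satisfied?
No

No, the formula is not satisfiable.

No assignment of truth values to the variables can make all 17 clauses true simultaneously.

The formula is UNSAT (unsatisfiable).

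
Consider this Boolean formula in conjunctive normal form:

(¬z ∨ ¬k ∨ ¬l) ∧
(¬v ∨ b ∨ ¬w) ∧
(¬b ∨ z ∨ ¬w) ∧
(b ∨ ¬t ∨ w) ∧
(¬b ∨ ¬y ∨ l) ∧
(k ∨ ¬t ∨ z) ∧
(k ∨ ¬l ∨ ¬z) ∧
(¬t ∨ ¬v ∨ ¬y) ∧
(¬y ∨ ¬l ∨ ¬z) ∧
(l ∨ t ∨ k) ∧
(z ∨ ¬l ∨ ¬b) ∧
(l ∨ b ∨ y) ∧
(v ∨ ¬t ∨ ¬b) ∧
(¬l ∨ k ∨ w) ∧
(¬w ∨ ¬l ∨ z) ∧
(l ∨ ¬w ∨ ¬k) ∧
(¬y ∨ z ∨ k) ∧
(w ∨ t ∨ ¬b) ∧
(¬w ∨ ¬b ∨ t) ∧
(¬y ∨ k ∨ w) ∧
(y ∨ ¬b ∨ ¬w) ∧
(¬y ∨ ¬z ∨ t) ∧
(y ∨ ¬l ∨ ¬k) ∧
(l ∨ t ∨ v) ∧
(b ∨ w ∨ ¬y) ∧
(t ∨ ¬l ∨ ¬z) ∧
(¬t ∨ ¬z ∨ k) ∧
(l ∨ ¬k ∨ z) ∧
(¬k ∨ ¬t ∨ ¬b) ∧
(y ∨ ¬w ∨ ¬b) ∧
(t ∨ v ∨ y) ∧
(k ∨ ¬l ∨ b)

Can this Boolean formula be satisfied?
No

No, the formula is not satisfiable.

No assignment of truth values to the variables can make all 32 clauses true simultaneously.

The formula is UNSAT (unsatisfiable).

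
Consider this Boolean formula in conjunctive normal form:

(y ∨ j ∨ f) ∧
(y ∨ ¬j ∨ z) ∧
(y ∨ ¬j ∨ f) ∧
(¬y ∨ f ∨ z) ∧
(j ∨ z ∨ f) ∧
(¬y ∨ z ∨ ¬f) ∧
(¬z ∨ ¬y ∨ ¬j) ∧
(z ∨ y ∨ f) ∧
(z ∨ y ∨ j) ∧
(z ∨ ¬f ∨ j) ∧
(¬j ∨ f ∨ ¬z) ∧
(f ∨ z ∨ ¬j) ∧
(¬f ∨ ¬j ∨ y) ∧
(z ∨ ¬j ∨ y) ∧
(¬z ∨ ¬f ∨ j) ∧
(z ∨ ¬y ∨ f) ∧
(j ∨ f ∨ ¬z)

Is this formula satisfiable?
No

No, the formula is not satisfiable.

No assignment of truth values to the variables can make all 17 clauses true simultaneously.

The formula is UNSAT (unsatisfiable).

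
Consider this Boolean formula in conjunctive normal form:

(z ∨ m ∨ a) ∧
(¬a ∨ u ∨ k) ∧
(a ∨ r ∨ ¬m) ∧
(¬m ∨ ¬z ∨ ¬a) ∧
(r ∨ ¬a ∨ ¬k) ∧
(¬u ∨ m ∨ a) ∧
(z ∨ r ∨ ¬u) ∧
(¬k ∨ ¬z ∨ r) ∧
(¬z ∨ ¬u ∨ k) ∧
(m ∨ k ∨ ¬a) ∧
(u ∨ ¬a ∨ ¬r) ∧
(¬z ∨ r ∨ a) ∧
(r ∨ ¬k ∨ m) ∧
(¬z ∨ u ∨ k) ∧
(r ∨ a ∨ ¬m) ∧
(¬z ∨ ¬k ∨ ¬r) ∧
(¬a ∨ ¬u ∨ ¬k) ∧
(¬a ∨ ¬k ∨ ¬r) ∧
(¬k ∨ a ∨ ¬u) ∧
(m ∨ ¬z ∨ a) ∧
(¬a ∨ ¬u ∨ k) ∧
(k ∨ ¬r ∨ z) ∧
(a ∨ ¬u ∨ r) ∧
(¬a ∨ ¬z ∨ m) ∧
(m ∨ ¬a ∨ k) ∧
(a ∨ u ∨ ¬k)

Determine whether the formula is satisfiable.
No

No, the formula is not satisfiable.

No assignment of truth values to the variables can make all 26 clauses true simultaneously.

The formula is UNSAT (unsatisfiable).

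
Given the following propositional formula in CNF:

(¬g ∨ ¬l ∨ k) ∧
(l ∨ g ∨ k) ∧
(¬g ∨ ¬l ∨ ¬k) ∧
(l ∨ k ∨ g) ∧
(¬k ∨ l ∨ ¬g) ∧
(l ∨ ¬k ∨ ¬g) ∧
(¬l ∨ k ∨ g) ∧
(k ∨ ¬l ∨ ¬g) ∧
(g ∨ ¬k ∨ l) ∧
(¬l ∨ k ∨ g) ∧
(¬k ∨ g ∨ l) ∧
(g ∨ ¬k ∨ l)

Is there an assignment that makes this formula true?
Yes

Yes, the formula is satisfiable.

One satisfying assignment is: g=True, l=False, k=False

Verification: With this assignment, all 12 clauses evaluate to true.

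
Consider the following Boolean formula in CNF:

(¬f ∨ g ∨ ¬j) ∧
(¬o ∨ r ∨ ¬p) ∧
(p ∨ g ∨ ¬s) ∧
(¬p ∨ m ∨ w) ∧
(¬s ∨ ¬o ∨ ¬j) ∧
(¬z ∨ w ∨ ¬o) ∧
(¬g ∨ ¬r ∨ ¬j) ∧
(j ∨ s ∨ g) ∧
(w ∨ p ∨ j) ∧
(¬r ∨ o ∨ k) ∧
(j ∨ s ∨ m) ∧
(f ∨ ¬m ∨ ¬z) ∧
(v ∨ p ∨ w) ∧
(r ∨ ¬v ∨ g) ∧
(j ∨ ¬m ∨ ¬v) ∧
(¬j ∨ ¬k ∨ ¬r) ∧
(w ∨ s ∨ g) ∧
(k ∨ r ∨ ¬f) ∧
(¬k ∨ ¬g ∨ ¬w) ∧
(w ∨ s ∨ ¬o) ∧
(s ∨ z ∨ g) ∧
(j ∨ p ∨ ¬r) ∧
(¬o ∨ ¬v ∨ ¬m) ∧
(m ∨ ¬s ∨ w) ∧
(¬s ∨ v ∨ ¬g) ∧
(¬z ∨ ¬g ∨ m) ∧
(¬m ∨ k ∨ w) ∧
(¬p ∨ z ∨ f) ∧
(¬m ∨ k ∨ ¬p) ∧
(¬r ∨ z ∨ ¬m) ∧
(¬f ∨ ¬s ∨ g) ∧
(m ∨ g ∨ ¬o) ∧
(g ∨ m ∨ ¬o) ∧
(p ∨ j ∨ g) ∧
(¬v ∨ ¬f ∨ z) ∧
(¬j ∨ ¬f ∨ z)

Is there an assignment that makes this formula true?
Yes

Yes, the formula is satisfiable.

One satisfying assignment is: g=True, v=False, w=True, j=True, r=False, z=False, k=False, f=False, o=False, p=False, m=False, s=False

Verification: With this assignment, all 36 clauses evaluate to true.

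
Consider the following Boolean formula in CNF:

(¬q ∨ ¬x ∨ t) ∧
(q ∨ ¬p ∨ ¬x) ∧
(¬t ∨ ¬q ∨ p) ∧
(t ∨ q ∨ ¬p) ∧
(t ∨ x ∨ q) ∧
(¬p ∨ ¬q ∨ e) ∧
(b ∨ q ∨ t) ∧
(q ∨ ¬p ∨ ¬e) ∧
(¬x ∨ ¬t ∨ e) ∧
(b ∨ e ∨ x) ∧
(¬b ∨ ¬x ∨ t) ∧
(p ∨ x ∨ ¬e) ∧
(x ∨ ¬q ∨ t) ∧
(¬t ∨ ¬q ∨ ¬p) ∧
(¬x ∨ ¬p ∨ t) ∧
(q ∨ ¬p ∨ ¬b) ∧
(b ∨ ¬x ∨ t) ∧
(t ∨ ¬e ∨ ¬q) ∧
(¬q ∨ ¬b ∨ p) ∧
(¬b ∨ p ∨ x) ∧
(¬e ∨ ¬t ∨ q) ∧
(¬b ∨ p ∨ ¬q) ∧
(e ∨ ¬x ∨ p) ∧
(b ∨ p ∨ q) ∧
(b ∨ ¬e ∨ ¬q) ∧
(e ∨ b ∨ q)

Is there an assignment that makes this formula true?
No

No, the formula is not satisfiable.

No assignment of truth values to the variables can make all 26 clauses true simultaneously.

The formula is UNSAT (unsatisfiable).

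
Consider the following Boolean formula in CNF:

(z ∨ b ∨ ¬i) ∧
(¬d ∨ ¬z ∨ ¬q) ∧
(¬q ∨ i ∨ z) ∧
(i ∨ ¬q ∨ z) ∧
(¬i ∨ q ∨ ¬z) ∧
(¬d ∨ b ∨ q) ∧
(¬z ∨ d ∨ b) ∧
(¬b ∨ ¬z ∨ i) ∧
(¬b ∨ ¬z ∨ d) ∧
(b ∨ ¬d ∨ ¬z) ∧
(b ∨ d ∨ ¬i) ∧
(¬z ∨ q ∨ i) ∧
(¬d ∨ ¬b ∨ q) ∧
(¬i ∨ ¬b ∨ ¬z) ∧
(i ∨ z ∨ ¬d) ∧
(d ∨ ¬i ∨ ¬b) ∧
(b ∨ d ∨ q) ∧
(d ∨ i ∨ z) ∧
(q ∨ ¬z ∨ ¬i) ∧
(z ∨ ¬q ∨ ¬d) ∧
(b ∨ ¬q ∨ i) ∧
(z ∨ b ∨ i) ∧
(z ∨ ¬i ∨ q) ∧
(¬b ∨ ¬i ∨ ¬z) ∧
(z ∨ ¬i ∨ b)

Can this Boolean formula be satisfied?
No

No, the formula is not satisfiable.

No assignment of truth values to the variables can make all 25 clauses true simultaneously.

The formula is UNSAT (unsatisfiable).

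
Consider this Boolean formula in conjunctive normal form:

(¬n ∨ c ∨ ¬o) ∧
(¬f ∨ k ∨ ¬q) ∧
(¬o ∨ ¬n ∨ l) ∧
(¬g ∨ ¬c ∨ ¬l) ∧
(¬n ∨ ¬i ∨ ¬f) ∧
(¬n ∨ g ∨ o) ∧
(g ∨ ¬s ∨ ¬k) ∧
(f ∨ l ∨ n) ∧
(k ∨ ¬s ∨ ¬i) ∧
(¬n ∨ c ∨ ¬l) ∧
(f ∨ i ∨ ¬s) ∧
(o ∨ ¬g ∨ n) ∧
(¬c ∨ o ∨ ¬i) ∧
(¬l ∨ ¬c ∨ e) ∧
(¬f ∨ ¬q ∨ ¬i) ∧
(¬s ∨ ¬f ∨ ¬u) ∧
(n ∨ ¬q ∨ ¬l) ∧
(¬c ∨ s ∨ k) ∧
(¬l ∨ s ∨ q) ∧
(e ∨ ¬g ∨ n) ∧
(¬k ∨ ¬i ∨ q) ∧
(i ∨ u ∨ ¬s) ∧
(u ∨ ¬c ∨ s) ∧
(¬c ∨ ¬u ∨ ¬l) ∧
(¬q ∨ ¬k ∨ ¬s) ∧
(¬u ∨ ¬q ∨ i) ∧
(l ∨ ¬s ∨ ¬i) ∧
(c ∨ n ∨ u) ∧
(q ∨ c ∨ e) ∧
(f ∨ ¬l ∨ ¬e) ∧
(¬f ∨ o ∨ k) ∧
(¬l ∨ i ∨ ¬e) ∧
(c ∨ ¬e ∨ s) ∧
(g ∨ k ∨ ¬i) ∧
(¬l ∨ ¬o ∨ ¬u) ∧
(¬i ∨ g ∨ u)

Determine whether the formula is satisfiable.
Yes

Yes, the formula is satisfiable.

One satisfying assignment is: f=False, i=False, g=True, c=False, l=False, u=False, k=False, o=False, n=True, q=True, s=False, e=False

Verification: With this assignment, all 36 clauses evaluate to true.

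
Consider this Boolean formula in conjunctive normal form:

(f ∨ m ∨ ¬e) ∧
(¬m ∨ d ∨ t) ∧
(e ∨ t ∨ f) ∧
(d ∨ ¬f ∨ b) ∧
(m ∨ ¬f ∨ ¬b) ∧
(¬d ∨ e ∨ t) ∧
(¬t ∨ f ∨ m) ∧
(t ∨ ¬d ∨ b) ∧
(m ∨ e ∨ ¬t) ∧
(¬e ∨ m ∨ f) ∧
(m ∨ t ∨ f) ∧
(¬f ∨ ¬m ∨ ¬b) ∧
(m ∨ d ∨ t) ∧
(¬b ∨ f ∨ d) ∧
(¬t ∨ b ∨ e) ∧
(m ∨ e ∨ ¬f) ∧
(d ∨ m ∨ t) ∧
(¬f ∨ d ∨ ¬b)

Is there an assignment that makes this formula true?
Yes

Yes, the formula is satisfiable.

One satisfying assignment is: b=False, t=True, m=True, f=False, e=True, d=False

Verification: With this assignment, all 18 clauses evaluate to true.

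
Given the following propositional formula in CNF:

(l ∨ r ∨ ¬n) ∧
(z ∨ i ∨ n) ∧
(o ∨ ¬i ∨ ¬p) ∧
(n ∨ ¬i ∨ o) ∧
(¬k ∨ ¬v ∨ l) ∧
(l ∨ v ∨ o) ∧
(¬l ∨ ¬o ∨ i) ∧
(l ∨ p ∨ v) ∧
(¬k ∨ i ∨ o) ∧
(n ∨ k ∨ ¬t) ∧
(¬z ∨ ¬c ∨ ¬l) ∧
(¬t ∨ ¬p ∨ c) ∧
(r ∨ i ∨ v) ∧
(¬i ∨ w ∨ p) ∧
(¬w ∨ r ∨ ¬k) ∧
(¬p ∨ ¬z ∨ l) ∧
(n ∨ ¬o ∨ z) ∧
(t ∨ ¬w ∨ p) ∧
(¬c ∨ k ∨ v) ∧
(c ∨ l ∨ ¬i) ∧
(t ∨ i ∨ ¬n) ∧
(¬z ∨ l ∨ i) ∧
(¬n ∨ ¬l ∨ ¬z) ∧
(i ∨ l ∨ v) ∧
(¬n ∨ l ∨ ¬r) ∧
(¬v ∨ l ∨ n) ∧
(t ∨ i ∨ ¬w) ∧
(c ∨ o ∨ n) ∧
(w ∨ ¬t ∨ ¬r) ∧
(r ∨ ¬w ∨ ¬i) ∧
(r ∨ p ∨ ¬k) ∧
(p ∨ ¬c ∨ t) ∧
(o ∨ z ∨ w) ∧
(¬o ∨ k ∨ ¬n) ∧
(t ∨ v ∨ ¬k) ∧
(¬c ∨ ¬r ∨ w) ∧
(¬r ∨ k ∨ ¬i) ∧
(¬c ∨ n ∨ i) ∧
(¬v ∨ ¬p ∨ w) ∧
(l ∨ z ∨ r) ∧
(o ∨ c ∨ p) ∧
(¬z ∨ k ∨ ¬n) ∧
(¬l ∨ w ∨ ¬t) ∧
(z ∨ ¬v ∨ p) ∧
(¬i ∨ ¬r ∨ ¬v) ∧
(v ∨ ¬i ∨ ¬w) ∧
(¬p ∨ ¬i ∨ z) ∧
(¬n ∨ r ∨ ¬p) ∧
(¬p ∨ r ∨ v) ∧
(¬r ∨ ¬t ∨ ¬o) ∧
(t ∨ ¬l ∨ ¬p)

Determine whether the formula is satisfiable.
Yes

Yes, the formula is satisfiable.

One satisfying assignment is: n=True, l=True, p=True, o=False, c=True, i=False, w=True, z=False, t=True, k=False, r=True, v=True

Verification: With this assignment, all 51 clauses evaluate to true.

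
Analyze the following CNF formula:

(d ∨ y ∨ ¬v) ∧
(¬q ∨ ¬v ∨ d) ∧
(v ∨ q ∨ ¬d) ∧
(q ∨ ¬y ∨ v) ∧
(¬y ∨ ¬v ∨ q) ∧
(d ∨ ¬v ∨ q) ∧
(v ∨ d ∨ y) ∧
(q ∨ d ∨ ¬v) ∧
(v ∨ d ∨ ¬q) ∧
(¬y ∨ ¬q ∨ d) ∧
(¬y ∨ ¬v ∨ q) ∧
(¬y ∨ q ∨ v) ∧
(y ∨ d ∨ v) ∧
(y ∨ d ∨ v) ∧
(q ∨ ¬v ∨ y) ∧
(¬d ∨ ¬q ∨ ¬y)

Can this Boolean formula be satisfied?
Yes

Yes, the formula is satisfiable.

One satisfying assignment is: d=True, y=False, v=False, q=True

Verification: With this assignment, all 16 clauses evaluate to true.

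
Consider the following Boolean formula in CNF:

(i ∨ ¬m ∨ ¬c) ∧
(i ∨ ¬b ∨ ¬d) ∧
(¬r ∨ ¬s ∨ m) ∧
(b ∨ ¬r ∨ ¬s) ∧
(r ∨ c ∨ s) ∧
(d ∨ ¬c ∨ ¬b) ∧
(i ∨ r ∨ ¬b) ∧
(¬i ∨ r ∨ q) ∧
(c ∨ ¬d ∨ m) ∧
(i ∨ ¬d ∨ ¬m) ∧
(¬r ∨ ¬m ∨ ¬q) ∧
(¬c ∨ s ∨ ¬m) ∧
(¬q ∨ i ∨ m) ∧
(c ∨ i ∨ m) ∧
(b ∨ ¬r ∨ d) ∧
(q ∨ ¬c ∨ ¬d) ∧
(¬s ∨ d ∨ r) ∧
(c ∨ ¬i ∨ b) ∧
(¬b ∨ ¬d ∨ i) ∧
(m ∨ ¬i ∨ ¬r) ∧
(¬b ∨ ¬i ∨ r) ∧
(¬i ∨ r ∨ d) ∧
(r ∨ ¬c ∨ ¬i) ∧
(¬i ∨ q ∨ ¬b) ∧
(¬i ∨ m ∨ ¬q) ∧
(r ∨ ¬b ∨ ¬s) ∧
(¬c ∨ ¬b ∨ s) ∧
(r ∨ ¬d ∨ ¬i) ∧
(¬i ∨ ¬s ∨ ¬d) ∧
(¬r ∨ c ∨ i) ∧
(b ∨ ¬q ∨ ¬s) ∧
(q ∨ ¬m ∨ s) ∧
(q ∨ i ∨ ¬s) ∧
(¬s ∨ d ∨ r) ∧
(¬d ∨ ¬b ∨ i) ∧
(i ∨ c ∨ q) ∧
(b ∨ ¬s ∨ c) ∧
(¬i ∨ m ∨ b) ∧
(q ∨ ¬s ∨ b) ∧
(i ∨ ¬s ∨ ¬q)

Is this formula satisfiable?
Yes

Yes, the formula is satisfiable.

One satisfying assignment is: r=False, i=False, q=False, c=True, b=False, s=False, d=False, m=False

Verification: With this assignment, all 40 clauses evaluate to true.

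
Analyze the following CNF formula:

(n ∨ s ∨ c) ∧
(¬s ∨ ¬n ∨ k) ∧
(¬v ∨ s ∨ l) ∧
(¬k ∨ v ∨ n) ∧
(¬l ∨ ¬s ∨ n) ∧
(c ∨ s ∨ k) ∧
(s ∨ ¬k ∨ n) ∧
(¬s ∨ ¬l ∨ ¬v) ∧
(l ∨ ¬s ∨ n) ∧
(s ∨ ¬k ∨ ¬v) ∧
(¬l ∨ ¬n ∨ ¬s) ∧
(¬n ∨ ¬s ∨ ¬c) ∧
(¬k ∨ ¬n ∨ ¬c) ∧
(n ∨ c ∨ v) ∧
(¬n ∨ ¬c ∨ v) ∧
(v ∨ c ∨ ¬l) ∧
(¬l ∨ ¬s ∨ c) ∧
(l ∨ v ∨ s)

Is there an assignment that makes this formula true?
Yes

Yes, the formula is satisfiable.

One satisfying assignment is: n=True, k=True, c=False, s=True, l=False, v=False

Verification: With this assignment, all 18 clauses evaluate to true.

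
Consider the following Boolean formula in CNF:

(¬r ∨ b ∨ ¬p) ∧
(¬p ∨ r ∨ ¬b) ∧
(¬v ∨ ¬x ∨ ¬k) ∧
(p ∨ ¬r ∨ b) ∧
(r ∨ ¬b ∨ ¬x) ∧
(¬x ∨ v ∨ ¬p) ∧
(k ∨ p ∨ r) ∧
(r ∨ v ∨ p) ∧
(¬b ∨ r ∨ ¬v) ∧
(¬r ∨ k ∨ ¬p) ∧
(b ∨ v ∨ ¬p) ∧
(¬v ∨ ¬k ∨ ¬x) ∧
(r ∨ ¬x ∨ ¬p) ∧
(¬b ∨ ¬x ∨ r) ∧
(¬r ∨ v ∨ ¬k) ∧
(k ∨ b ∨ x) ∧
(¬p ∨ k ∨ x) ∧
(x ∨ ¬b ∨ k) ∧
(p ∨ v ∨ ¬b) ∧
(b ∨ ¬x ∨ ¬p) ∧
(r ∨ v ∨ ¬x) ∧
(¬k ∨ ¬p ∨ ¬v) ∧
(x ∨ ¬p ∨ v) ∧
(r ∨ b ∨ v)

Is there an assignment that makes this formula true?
Yes

Yes, the formula is satisfiable.

One satisfying assignment is: x=False, v=True, p=False, r=False, b=False, k=True

Verification: With this assignment, all 24 clauses evaluate to true.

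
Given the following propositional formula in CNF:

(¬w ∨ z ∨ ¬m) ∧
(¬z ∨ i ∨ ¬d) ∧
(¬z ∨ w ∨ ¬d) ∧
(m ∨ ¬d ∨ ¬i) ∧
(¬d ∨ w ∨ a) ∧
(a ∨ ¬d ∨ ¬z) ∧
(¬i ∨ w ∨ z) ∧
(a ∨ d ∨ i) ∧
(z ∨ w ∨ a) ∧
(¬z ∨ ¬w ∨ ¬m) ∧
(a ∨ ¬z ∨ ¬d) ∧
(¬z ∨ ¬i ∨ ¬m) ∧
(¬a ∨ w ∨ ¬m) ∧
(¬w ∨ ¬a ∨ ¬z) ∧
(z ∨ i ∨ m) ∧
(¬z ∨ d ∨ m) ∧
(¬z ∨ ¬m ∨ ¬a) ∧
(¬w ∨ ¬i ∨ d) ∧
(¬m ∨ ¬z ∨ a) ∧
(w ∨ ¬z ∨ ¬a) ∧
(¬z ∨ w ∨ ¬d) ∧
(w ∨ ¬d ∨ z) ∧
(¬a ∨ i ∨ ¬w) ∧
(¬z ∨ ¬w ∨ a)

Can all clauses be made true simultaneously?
No

No, the formula is not satisfiable.

No assignment of truth values to the variables can make all 24 clauses true simultaneously.

The formula is UNSAT (unsatisfiable).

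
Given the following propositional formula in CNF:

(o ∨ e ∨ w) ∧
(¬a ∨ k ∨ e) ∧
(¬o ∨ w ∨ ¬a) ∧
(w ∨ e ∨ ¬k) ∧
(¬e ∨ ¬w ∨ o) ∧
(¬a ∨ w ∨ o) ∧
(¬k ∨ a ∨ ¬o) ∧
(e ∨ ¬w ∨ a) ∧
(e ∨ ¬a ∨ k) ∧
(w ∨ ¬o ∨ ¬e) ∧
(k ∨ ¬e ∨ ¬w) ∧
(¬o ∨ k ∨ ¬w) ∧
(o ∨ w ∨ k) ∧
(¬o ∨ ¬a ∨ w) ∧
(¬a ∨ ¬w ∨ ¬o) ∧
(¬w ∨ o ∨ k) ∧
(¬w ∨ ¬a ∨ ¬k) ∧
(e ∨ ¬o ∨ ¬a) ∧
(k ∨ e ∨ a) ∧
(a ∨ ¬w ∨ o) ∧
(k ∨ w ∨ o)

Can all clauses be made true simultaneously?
Yes

Yes, the formula is satisfiable.

One satisfying assignment is: k=True, a=False, w=False, e=True, o=False

Verification: With this assignment, all 21 clauses evaluate to true.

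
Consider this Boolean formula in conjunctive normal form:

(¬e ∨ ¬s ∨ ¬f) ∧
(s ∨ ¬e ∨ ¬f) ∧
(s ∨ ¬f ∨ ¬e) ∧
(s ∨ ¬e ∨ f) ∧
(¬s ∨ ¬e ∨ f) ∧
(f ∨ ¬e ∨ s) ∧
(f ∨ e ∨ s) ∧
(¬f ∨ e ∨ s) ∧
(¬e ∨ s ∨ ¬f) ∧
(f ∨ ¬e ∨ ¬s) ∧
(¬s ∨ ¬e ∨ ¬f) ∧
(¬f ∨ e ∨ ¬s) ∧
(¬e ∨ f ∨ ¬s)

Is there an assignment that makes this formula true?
Yes

Yes, the formula is satisfiable.

One satisfying assignment is: s=True, f=False, e=False

Verification: With this assignment, all 13 clauses evaluate to true.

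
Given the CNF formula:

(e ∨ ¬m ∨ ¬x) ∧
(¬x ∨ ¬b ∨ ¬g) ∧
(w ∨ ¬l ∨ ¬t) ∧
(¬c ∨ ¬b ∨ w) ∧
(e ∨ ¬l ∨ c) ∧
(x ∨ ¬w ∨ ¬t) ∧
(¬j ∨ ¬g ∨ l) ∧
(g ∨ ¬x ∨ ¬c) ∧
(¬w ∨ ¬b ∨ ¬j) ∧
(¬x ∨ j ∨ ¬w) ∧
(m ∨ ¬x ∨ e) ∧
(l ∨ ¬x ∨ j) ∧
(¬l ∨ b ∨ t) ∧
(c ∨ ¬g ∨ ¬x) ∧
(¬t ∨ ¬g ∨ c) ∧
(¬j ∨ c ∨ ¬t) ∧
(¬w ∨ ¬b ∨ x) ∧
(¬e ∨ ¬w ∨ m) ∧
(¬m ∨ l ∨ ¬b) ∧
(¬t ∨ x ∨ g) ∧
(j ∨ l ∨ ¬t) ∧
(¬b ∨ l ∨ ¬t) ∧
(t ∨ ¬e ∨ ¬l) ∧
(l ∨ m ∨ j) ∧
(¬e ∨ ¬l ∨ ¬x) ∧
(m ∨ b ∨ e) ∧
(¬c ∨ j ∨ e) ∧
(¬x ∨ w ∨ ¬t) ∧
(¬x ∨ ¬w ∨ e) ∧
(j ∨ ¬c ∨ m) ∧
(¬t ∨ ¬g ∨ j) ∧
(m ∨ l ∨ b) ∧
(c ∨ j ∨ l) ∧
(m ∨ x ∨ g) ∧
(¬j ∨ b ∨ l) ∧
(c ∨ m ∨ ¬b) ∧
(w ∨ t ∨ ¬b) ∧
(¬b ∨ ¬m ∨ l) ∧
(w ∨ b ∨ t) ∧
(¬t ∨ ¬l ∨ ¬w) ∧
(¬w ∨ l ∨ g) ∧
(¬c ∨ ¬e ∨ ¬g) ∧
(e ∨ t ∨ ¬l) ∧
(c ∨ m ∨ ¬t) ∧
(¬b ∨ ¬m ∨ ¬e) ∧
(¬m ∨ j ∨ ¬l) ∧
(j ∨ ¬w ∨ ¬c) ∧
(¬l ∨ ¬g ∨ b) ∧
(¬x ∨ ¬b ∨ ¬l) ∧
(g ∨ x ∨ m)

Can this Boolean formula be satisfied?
No

No, the formula is not satisfiable.

No assignment of truth values to the variables can make all 50 clauses true simultaneously.

The formula is UNSAT (unsatisfiable).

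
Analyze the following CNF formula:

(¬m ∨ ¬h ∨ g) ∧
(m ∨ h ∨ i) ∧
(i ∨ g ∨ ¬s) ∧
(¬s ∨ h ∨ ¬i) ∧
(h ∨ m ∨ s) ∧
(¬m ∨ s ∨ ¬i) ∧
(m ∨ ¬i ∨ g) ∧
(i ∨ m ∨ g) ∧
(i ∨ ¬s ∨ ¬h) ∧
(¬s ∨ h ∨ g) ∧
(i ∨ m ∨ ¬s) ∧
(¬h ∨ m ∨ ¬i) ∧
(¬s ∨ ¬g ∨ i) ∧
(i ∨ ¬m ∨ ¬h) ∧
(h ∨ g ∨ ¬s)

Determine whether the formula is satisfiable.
Yes

Yes, the formula is satisfiable.

One satisfying assignment is: g=False, m=True, h=False, i=False, s=False

Verification: With this assignment, all 15 clauses evaluate to true.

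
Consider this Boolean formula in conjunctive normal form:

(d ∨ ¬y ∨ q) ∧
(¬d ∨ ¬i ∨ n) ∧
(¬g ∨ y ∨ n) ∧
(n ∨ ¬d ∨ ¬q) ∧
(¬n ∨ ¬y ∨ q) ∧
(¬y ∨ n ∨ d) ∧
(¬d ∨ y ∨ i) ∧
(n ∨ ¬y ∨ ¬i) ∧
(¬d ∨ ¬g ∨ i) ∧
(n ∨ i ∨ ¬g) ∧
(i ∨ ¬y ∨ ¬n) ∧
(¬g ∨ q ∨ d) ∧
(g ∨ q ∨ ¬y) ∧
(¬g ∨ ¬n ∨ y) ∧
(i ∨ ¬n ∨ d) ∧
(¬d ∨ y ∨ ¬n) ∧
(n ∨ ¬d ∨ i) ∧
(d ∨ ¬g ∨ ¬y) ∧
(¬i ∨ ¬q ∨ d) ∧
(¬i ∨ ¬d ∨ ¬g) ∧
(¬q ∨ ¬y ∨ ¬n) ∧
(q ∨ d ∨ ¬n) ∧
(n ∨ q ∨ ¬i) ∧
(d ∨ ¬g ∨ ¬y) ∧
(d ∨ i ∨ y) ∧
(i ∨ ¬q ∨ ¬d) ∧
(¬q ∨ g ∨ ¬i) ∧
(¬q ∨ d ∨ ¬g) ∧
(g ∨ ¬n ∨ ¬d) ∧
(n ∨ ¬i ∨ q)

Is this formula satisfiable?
No

No, the formula is not satisfiable.

No assignment of truth values to the variables can make all 30 clauses true simultaneously.

The formula is UNSAT (unsatisfiable).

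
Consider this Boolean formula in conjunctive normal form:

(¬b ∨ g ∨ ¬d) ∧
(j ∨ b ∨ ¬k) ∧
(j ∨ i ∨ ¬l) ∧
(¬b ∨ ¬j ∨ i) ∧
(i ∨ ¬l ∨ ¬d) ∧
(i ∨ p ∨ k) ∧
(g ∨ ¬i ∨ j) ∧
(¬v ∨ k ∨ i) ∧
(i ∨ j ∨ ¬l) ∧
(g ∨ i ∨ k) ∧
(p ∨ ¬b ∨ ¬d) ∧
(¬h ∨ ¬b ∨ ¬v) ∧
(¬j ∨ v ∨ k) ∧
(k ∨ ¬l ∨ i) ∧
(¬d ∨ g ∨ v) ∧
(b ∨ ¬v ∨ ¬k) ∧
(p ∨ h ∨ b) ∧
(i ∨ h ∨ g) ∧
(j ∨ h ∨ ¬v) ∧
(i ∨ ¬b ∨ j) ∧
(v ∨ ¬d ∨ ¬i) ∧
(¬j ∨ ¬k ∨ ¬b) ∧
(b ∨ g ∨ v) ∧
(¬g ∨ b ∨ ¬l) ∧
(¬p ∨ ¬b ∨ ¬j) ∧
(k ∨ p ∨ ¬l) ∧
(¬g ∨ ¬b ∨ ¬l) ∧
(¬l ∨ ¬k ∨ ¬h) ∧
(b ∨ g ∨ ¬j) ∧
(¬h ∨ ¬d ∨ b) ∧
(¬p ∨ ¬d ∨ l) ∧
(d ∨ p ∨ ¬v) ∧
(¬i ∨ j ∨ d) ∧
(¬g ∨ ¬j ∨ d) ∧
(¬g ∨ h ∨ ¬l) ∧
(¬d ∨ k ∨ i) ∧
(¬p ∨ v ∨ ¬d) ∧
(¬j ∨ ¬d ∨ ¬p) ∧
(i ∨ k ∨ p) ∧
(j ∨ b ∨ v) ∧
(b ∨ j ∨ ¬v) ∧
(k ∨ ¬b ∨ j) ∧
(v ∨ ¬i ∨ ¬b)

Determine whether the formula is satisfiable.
No

No, the formula is not satisfiable.

No assignment of truth values to the variables can make all 43 clauses true simultaneously.

The formula is UNSAT (unsatisfiable).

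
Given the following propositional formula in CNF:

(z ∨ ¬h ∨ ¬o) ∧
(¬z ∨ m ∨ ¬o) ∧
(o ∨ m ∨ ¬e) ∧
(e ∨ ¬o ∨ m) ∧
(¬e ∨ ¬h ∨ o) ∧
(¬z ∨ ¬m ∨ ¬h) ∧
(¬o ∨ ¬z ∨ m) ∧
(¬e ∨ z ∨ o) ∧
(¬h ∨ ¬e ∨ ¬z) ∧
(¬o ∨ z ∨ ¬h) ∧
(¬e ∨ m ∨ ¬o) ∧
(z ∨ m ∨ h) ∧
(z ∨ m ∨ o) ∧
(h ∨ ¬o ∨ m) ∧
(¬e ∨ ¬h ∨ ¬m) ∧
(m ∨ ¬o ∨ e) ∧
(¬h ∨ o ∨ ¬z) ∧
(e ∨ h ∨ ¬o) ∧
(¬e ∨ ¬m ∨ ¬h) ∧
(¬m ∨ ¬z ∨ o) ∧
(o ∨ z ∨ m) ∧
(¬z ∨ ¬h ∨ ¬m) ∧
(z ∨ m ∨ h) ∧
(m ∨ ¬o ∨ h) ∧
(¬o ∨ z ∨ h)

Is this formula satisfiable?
Yes

Yes, the formula is satisfiable.

One satisfying assignment is: z=True, m=False, e=False, h=False, o=False

Verification: With this assignment, all 25 clauses evaluate to true.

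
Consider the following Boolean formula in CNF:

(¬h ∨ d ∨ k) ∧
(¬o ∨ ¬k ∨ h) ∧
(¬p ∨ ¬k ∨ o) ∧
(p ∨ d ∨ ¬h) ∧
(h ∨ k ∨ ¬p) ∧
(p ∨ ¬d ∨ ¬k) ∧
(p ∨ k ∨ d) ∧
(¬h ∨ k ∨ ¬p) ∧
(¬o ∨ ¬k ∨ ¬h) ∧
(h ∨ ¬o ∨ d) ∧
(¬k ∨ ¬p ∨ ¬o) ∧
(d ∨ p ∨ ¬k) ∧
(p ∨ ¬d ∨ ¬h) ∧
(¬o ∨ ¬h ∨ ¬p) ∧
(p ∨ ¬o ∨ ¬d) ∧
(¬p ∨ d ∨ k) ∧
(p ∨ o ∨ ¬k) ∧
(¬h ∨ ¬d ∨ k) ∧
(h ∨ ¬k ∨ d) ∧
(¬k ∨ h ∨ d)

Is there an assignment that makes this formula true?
Yes

Yes, the formula is satisfiable.

One satisfying assignment is: o=False, k=False, d=True, h=False, p=False

Verification: With this assignment, all 20 clauses evaluate to true.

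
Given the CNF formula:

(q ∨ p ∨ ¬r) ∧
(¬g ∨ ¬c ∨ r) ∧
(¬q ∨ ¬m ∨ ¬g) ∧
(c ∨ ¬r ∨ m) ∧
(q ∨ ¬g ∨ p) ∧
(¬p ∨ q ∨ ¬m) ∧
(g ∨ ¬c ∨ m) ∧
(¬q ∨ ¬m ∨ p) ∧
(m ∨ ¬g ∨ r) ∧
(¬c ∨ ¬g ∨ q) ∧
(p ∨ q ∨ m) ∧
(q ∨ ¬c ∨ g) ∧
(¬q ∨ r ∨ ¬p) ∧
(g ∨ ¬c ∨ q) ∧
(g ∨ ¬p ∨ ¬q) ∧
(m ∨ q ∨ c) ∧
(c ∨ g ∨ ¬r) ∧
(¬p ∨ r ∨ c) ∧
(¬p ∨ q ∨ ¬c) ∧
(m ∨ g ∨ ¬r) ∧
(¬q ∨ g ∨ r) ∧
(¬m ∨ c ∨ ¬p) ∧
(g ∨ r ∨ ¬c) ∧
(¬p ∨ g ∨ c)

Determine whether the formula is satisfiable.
Yes

Yes, the formula is satisfiable.

One satisfying assignment is: g=False, c=False, m=True, r=False, q=False, p=False

Verification: With this assignment, all 24 clauses evaluate to true.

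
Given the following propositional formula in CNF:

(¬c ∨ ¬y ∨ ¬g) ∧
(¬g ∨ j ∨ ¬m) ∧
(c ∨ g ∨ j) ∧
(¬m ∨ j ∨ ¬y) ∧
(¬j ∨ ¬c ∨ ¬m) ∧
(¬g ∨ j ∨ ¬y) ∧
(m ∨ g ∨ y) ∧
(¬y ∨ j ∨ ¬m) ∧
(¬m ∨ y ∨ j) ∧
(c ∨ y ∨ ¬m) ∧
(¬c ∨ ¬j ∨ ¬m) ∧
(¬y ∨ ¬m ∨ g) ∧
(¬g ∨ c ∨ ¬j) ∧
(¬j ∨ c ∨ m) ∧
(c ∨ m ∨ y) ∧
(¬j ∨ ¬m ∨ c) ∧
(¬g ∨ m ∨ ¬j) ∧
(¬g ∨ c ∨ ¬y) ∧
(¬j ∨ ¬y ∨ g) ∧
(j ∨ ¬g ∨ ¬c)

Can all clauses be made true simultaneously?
Yes

Yes, the formula is satisfiable.

One satisfying assignment is: j=False, m=False, y=True, g=False, c=True

Verification: With this assignment, all 20 clauses evaluate to true.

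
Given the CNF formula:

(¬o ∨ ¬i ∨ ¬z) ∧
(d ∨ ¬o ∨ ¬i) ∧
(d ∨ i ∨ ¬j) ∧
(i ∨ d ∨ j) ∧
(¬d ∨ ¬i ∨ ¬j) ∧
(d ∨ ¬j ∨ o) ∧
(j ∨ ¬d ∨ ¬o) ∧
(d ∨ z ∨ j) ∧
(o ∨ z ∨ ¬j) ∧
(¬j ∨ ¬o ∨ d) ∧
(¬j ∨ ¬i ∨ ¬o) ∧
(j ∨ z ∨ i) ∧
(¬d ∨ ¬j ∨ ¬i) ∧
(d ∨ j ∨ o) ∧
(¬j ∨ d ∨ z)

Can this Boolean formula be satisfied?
Yes

Yes, the formula is satisfiable.

One satisfying assignment is: i=True, d=True, j=False, o=False, z=False

Verification: With this assignment, all 15 clauses evaluate to true.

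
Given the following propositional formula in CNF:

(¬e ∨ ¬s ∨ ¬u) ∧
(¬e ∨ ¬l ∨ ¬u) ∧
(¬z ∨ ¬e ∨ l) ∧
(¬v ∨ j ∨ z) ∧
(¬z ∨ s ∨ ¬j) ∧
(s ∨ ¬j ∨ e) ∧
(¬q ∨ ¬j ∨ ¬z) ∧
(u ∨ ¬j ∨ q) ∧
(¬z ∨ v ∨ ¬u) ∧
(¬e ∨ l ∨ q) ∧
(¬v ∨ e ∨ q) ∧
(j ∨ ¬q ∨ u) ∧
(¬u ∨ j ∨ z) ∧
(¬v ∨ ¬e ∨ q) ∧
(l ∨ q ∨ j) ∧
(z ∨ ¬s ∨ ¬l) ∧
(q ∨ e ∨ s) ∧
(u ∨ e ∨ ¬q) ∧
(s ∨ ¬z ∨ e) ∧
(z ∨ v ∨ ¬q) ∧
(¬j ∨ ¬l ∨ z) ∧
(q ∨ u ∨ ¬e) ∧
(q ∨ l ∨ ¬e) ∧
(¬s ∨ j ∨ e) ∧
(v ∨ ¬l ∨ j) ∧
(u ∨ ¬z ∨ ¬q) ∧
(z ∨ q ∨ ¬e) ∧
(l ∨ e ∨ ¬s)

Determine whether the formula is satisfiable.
Yes

Yes, the formula is satisfiable.

One satisfying assignment is: j=True, s=True, l=False, e=True, v=True, u=False, z=False, q=True

Verification: With this assignment, all 28 clauses evaluate to true.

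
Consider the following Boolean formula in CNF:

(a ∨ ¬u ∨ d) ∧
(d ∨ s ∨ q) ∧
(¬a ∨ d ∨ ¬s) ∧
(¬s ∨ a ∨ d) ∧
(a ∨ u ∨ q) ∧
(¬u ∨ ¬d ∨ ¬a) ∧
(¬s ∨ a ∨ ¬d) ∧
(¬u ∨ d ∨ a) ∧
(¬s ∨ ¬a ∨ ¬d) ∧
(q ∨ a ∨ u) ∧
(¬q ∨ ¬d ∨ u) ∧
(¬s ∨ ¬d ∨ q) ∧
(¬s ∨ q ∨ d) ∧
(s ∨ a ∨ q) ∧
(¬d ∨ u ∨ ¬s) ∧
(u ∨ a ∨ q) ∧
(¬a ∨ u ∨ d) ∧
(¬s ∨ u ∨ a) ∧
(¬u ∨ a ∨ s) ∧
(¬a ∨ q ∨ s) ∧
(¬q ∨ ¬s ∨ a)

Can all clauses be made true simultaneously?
Yes

Yes, the formula is satisfiable.

One satisfying assignment is: d=False, a=False, u=False, s=False, q=True

Verification: With this assignment, all 21 clauses evaluate to true.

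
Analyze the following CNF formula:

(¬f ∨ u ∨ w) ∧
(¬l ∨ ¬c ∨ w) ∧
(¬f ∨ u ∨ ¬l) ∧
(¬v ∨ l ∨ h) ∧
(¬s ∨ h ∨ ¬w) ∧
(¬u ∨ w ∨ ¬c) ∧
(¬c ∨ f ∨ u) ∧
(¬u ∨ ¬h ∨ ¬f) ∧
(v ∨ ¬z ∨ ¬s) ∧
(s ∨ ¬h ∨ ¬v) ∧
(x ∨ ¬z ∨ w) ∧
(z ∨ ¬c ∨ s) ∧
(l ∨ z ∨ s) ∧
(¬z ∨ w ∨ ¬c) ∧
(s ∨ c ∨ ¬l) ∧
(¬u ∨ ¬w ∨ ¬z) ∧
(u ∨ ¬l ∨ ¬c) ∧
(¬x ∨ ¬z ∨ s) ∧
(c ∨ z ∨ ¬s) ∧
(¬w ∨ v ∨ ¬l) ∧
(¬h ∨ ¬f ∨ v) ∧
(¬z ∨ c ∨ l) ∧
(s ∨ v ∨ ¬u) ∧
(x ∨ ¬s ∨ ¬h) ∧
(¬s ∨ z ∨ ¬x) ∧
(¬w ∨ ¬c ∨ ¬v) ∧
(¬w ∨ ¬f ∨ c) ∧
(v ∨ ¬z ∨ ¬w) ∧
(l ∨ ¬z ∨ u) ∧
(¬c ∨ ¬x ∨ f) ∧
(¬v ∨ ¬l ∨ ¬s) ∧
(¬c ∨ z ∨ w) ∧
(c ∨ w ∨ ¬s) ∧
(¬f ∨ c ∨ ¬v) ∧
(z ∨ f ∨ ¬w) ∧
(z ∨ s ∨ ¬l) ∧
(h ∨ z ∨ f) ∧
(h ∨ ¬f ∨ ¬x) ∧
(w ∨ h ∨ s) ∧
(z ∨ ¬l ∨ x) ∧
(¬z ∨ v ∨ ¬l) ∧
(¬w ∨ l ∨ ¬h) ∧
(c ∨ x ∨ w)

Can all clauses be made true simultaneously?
No

No, the formula is not satisfiable.

No assignment of truth values to the variables can make all 43 clauses true simultaneously.

The formula is UNSAT (unsatisfiable).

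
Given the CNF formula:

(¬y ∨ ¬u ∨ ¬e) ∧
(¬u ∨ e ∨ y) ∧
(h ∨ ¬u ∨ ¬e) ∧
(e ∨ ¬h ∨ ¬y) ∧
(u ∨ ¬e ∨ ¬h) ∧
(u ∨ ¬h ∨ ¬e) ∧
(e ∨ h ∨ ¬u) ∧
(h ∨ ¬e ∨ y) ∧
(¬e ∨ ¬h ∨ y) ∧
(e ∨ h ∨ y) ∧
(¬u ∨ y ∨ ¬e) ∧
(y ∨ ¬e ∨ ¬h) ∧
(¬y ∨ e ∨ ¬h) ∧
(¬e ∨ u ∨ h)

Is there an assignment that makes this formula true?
Yes

Yes, the formula is satisfiable.

One satisfying assignment is: h=False, y=True, e=False, u=False

Verification: With this assignment, all 14 clauses evaluate to true.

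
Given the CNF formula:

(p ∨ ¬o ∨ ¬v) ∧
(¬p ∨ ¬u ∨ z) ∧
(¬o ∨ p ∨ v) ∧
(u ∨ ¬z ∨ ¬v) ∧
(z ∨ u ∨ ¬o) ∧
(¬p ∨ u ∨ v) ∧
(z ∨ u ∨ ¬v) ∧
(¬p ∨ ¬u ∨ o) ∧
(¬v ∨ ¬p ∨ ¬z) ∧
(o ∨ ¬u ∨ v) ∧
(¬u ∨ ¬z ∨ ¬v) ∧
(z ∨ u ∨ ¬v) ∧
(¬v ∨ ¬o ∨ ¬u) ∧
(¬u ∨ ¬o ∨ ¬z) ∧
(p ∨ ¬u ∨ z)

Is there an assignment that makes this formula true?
Yes

Yes, the formula is satisfiable.

One satisfying assignment is: u=False, z=False, p=False, v=False, o=False

Verification: With this assignment, all 15 clauses evaluate to true.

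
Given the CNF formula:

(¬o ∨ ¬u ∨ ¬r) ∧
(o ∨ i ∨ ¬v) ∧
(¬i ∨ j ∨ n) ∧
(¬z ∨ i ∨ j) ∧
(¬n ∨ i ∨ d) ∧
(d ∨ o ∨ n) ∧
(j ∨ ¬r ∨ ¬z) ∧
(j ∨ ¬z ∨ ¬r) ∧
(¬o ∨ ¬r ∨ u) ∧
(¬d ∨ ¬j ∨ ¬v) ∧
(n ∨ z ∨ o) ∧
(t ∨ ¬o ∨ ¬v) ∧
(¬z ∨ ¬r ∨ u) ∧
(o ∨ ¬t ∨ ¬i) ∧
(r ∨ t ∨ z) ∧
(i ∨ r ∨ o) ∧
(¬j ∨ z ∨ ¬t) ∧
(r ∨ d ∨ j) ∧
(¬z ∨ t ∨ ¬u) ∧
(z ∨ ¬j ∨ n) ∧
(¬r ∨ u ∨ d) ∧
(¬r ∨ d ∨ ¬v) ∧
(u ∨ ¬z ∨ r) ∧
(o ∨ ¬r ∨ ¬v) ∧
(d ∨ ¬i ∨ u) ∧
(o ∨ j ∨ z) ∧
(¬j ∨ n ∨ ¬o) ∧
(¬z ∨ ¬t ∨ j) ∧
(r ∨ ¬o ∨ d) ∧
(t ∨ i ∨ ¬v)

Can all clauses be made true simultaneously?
Yes

Yes, the formula is satisfiable.

One satisfying assignment is: o=False, t=False, d=False, r=True, i=True, n=True, z=False, v=False, u=True, j=True

Verification: With this assignment, all 30 clauses evaluate to true.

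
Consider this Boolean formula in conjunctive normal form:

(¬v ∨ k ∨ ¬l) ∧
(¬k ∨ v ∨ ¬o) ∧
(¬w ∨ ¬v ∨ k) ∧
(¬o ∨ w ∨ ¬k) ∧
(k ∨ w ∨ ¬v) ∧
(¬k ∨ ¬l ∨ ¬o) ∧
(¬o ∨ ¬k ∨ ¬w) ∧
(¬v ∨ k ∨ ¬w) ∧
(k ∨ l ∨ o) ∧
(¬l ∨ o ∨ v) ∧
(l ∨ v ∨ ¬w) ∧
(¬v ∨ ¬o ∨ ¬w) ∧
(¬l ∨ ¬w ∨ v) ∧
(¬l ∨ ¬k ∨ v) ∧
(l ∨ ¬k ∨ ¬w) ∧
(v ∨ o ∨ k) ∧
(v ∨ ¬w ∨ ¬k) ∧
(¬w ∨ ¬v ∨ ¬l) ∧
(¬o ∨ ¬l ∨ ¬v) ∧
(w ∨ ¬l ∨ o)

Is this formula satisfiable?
Yes

Yes, the formula is satisfiable.

One satisfying assignment is: w=False, v=False, k=False, l=False, o=True

Verification: With this assignment, all 20 clauses evaluate to true.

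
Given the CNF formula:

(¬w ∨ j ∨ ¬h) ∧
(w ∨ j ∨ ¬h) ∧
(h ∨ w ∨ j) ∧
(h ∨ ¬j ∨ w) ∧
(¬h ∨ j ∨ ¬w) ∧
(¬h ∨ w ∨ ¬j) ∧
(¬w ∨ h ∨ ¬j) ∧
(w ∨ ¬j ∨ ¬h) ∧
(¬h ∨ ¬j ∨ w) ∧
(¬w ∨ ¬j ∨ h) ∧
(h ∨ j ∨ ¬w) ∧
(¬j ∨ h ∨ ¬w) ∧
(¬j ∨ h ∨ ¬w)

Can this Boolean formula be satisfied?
Yes

Yes, the formula is satisfiable.

One satisfying assignment is: h=True, j=True, w=True

Verification: With this assignment, all 13 clauses evaluate to true.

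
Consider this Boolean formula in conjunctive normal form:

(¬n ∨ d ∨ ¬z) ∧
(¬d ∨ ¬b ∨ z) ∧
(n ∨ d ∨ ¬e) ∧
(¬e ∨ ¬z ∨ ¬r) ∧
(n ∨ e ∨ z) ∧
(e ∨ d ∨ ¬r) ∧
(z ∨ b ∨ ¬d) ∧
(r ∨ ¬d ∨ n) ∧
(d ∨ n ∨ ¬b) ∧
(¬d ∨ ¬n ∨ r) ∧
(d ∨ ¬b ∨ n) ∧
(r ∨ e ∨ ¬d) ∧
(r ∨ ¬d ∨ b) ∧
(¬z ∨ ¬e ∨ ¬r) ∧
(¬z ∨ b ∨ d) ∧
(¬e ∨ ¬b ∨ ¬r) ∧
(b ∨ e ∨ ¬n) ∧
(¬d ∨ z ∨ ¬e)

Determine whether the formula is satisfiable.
Yes

Yes, the formula is satisfiable.

One satisfying assignment is: d=False, n=True, z=False, r=False, b=True, e=False

Verification: With this assignment, all 18 clauses evaluate to true.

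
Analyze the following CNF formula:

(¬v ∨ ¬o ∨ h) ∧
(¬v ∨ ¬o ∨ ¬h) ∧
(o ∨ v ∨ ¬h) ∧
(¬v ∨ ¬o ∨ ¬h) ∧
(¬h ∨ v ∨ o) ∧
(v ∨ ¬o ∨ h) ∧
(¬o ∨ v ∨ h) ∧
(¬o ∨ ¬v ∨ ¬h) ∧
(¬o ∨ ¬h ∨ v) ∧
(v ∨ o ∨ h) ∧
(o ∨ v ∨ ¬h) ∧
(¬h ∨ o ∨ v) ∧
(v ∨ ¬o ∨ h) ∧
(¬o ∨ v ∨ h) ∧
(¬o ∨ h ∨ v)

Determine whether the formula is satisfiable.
Yes

Yes, the formula is satisfiable.

One satisfying assignment is: v=True, o=False, h=False

Verification: With this assignment, all 15 clauses evaluate to true.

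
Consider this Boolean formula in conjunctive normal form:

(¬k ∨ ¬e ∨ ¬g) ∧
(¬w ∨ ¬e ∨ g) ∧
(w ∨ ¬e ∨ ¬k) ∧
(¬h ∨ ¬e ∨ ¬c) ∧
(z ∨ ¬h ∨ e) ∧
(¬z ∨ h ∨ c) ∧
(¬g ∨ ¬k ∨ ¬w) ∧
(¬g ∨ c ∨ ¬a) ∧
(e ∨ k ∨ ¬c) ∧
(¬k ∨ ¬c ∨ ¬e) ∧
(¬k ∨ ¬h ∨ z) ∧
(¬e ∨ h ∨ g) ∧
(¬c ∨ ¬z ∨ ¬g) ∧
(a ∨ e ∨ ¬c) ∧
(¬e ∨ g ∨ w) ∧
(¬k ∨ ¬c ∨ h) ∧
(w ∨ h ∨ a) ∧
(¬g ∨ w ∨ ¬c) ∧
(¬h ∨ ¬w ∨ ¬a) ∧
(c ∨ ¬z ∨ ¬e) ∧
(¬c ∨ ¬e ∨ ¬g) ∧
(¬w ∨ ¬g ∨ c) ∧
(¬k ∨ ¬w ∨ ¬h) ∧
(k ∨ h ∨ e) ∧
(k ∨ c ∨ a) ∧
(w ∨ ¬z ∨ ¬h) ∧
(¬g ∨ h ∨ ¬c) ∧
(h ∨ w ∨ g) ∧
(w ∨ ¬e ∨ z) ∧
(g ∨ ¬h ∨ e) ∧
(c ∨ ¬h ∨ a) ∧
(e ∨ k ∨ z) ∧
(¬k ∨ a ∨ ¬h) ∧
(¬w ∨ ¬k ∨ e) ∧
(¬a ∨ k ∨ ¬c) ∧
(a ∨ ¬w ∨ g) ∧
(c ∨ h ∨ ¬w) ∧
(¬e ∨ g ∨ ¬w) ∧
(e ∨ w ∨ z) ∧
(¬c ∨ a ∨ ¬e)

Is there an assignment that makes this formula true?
No

No, the formula is not satisfiable.

No assignment of truth values to the variables can make all 40 clauses true simultaneously.

The formula is UNSAT (unsatisfiable).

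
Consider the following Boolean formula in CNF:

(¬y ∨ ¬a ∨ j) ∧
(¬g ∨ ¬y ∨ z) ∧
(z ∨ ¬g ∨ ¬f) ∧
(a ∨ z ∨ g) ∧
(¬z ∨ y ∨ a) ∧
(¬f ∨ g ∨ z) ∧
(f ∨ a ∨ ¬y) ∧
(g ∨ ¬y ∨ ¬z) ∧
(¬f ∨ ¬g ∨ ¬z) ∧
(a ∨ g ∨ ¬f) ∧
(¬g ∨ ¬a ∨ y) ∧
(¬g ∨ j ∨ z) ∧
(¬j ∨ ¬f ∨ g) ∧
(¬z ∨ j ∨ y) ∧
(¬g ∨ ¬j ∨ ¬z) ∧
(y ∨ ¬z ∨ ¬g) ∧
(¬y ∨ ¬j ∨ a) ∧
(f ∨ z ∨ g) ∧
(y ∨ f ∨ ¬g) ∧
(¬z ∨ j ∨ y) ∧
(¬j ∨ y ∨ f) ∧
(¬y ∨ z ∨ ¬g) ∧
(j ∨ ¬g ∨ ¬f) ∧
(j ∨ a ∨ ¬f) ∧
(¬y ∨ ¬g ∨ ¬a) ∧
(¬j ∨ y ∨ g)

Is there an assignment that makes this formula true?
No

No, the formula is not satisfiable.

No assignment of truth values to the variables can make all 26 clauses true simultaneously.

The formula is UNSAT (unsatisfiable).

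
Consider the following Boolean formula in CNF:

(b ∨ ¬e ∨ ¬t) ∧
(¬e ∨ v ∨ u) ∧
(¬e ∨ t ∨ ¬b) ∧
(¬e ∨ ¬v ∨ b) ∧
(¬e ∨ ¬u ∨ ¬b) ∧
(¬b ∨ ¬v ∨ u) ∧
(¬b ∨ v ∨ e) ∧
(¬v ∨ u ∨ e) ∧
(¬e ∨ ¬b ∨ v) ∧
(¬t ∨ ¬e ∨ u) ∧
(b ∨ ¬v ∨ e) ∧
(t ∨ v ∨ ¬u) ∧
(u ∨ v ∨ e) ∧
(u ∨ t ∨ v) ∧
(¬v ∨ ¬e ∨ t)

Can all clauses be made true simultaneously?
Yes

Yes, the formula is satisfiable.

One satisfying assignment is: e=False, t=False, v=True, u=True, b=True

Verification: With this assignment, all 15 clauses evaluate to true.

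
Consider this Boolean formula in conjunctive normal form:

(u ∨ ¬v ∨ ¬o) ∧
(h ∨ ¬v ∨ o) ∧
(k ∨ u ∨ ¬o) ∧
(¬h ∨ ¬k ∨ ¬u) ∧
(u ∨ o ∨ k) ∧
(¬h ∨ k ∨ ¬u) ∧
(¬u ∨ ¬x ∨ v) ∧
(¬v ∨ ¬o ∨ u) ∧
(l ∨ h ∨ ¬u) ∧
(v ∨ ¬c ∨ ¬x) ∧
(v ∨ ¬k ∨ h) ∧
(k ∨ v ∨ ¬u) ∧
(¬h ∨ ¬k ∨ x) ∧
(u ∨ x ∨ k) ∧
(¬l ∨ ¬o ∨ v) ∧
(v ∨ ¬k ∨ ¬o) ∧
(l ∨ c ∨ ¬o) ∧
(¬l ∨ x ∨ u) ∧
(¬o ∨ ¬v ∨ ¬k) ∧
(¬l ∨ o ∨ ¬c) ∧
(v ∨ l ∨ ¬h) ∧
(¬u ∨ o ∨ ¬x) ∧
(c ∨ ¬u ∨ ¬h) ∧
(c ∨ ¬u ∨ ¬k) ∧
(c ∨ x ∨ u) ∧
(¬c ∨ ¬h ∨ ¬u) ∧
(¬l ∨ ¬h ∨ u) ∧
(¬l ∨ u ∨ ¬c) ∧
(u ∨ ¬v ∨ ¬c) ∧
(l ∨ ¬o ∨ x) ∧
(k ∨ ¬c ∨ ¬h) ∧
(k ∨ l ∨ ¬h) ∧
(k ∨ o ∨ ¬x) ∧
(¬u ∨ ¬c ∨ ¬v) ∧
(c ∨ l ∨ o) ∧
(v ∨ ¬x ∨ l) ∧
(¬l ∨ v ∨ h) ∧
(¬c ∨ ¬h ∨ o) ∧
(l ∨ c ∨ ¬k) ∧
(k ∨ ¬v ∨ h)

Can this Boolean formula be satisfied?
No

No, the formula is not satisfiable.

No assignment of truth values to the variables can make all 40 clauses true simultaneously.

The formula is UNSAT (unsatisfiable).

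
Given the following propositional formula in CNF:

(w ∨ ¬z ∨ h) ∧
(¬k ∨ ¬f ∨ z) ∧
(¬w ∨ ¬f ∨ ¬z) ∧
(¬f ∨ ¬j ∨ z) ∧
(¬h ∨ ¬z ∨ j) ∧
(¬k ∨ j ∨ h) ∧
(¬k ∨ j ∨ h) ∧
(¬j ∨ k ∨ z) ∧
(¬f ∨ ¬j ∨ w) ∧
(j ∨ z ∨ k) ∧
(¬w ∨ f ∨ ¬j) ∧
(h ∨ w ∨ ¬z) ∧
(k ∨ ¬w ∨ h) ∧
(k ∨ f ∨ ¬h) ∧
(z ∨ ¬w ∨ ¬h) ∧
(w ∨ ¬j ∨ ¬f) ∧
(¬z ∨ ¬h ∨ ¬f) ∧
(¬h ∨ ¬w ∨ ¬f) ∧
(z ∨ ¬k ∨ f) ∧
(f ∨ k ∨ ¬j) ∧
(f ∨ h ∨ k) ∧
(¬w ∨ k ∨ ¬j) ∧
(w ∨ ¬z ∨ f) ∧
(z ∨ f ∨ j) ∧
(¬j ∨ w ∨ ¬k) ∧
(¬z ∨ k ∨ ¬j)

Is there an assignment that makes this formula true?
No

No, the formula is not satisfiable.

No assignment of truth values to the variables can make all 26 clauses true simultaneously.

The formula is UNSAT (unsatisfiable).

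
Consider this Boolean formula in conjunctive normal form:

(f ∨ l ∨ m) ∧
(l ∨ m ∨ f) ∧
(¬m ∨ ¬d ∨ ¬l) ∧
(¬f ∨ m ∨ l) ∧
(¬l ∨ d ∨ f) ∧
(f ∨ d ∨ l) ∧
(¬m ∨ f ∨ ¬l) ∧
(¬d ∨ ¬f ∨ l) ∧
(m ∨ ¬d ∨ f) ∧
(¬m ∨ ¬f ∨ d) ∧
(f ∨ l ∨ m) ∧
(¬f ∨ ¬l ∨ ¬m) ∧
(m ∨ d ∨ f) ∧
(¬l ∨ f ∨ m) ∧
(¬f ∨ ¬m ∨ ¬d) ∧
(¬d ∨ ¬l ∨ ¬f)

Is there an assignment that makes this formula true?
Yes

Yes, the formula is satisfiable.

One satisfying assignment is: m=False, f=True, d=False, l=True

Verification: With this assignment, all 16 clauses evaluate to true.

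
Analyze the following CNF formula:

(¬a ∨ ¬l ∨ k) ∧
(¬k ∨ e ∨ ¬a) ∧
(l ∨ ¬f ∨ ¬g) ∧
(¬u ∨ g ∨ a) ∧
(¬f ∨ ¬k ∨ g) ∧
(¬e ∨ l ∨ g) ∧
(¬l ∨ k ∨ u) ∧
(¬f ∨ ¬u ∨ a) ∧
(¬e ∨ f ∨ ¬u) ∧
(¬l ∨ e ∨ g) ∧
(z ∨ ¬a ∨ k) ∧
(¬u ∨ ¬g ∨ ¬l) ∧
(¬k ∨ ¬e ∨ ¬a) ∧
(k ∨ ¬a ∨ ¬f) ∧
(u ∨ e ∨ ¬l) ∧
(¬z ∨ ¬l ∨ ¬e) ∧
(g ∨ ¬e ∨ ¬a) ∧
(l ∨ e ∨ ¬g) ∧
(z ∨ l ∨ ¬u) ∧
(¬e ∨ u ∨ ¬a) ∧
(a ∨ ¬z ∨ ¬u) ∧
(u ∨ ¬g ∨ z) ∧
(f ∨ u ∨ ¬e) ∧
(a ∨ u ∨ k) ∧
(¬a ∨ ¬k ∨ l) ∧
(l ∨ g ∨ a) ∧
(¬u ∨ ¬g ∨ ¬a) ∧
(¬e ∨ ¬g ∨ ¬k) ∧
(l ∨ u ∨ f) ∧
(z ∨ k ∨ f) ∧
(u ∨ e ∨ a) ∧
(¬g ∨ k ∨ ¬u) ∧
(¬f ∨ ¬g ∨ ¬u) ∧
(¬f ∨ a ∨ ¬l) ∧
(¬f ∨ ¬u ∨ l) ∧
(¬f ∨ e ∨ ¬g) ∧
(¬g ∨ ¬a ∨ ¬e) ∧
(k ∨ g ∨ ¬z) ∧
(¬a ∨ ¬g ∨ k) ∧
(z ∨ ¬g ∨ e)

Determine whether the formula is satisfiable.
No

No, the formula is not satisfiable.

No assignment of truth values to the variables can make all 40 clauses true simultaneously.

The formula is UNSAT (unsatisfiable).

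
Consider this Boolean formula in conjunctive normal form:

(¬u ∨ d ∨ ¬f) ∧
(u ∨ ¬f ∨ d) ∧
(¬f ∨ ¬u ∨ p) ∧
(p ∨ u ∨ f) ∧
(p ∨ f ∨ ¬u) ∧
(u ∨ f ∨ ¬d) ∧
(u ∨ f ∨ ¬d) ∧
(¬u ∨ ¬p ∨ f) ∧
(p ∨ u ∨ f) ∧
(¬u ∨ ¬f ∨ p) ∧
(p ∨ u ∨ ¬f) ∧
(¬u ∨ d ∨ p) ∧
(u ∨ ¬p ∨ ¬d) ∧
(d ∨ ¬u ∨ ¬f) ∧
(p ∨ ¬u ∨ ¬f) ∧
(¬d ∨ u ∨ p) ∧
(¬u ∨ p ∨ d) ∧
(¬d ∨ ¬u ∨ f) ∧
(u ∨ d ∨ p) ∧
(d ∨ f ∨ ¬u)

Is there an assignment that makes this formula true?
Yes

Yes, the formula is satisfiable.

One satisfying assignment is: d=True, p=True, u=True, f=True

Verification: With this assignment, all 20 clauses evaluate to true.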